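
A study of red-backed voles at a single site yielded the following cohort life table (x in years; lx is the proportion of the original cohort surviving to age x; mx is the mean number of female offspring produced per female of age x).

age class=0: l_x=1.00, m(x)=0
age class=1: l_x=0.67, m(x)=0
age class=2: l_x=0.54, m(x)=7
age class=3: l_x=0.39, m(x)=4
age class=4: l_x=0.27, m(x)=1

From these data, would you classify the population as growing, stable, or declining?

growing

R0 = Σ lx·mx = 0 + 0 + 3.78 + 1.56 + 0.27 = 5.61
R0 > 1, so the population is growing.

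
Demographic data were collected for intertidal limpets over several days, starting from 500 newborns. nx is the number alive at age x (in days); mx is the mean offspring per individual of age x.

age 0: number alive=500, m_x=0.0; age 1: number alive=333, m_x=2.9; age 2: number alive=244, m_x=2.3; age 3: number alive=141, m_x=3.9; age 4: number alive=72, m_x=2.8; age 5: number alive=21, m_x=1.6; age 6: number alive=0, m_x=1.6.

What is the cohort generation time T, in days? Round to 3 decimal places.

lx = nx/n0 = nx/500: 1, 0.666, 0.488, 0.282, 0.144, 0.042, 0
lx·mx: 0, 1.9314, 1.1224, 1.0998, 0.4032, 0.0672, 0 → R0 = 4.624
x·lx·mx: 0, 1.9314, 2.2448, 3.2994, 1.6128, 0.336, 0 → Σ = 9.4244
T = 9.4244 / 4.624 = 2.038149… → 2.038

2.038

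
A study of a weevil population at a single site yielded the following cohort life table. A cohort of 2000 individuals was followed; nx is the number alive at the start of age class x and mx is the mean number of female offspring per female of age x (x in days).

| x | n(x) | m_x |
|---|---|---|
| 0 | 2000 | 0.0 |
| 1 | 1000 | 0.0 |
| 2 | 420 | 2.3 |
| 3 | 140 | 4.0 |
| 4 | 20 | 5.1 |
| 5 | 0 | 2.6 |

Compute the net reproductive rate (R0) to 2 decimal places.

0.81

lx = nx/n0 = nx/2000: 1, 0.5, 0.21, 0.07, 0.01, 0
lx·mx by age: 0, 0, 0.483, 0.28, 0.051, 0
R0 = Σ lx·mx = 0.814 → 0.81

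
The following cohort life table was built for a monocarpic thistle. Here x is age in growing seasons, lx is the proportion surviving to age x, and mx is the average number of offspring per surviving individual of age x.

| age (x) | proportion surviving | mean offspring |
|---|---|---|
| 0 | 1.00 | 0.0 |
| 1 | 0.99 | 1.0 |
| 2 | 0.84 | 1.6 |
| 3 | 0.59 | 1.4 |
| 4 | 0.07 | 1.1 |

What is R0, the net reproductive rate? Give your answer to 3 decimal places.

3.237

lx·mx by age: 0, 0.99, 1.344, 0.826, 0.077
R0 = Σ lx·mx = 3.237 → 3.237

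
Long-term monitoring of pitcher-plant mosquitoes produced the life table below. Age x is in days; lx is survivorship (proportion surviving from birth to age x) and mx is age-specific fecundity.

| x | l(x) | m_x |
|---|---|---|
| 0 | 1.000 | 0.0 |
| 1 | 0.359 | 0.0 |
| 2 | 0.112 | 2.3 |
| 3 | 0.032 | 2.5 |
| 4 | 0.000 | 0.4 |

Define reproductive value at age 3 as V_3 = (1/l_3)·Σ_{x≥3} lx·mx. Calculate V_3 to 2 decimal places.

2.50

lx·mx for x ≥ 3: 0.08, 0 → sum = 0.08
V_3 = 0.08 / l_3 = 0.08 / 0.032 = 2.5 → 2.50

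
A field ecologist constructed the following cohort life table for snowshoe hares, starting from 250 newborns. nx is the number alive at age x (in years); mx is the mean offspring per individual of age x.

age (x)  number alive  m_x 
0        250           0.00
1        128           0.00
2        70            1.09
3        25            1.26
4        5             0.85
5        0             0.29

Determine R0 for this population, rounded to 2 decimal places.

lx = nx/n0 = nx/250: 1, 0.512, 0.28, 0.1, 0.02, 0
lx·mx by age: 0, 0, 0.3052, 0.126, 0.017, 0
R0 = Σ lx·mx = 0.4482 → 0.45

0.45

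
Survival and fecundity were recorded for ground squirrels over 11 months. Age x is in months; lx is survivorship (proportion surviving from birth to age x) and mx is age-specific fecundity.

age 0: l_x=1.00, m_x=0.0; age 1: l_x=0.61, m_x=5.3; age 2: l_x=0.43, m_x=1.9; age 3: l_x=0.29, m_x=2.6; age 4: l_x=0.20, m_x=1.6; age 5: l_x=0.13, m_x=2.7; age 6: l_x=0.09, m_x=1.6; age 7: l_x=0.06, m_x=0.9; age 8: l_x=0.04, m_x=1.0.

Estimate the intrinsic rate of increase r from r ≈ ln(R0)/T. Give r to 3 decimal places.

0.849

R0 = Σ lx·mx = 0 + 3.233 + 0.817 + 0.754 + 0.32 + 0.351 + 0.144 + 0.054 + 0.04 = 5.713
Σ x·lx·mx = 11.726; T = 11.726/5.713 = 2.05251…
r ≈ ln(R0)/T = ln(5.713)/2.05251… = 0.84908… → 0.849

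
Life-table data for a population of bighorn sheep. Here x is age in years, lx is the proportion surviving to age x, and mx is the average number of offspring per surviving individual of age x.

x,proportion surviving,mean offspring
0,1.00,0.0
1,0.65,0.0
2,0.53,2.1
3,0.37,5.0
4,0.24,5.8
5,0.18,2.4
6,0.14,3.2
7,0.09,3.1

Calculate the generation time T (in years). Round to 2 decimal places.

lx·mx: 0, 0, 1.113, 1.85, 1.392, 0.432, 0.448, 0.279 → R0 = 5.514
x·lx·mx: 0, 0, 2.226, 5.55, 5.568, 2.16, 2.688, 1.953 → Σ = 20.145
T = 20.145 / 5.514 = 3.653428… → 3.65

3.65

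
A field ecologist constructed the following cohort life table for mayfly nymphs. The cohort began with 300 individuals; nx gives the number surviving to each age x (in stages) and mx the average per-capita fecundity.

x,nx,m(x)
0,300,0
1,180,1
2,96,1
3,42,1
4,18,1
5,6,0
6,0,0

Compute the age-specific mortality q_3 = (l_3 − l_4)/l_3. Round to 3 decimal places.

0.571

lx = nx/n0 = nx/300: 1, 0.6, 0.32, 0.14, 0.06, 0.02, 0
q_3 = (l_3 − l_4) / l_3 = (0.14 − 0.06) / 0.14
     = 0.08 / 0.14 = 0.571429… → 0.571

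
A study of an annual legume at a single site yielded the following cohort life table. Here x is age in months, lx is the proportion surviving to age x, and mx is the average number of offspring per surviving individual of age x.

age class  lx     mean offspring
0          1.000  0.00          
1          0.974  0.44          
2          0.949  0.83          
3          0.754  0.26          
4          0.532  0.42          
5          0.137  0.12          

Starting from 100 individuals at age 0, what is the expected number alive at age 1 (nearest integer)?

97

Expected survivors = N0 · l_1 = 100 × 0.974 = 97.4 → 97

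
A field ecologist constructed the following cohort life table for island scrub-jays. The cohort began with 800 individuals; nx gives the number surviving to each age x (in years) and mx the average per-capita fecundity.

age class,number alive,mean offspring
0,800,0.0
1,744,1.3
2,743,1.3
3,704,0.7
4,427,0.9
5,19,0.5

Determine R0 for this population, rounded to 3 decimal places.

lx = nx/n0 = nx/800: 1, 0.93, 0.92875, 0.88, 0.53375, 0.02375
lx·mx by age: 0, 1.209, 1.207375, 0.616, 0.480375, 0.011875
R0 = Σ lx·mx = 3.524625 → 3.525

3.525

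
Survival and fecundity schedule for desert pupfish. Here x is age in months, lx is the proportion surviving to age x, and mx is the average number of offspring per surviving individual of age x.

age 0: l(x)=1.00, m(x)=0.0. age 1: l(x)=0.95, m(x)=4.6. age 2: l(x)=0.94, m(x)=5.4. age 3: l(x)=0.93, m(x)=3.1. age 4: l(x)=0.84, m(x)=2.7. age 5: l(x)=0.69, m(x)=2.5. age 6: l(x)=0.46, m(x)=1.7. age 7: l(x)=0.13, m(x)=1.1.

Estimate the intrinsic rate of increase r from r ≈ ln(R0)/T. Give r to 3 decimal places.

R0 = Σ lx·mx = 0 + 4.37 + 5.076 + 2.883 + 2.268 + 1.725 + 0.782 + 0.143 = 17.247
Σ x·lx·mx = 46.561; T = 46.561/17.247 = 2.69966…
r ≈ ln(R0)/T = ln(17.247)/2.69966… = 1.05481… → 1.055

1.055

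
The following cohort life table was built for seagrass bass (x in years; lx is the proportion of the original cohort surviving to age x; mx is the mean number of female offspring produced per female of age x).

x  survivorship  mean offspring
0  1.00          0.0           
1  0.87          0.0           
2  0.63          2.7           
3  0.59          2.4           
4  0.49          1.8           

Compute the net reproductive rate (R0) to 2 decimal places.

lx·mx by age: 0, 0, 1.701, 1.416, 0.882
R0 = Σ lx·mx = 3.999 → 4.00

4.00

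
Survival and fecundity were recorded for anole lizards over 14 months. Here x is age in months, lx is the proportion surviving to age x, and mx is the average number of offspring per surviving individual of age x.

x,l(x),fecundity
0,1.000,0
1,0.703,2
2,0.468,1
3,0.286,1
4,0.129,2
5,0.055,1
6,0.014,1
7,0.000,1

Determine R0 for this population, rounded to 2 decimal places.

2.49

lx·mx by age: 0, 1.406, 0.468, 0.286, 0.258, 0.055, 0.014, 0
R0 = Σ lx·mx = 2.487 → 2.49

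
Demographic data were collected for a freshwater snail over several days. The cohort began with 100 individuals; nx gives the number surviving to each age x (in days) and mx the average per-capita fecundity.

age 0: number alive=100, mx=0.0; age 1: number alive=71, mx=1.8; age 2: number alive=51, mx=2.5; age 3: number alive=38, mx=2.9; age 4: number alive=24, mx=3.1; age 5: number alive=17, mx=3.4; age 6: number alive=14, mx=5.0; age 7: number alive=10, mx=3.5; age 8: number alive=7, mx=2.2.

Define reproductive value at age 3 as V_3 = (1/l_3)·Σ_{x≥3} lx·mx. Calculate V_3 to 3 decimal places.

lx = nx/n0 = nx/100: 1, 0.71, 0.51, 0.38, 0.24, 0.17, 0.14, 0.1, 0.07
lx·mx for x ≥ 3: 1.102, 0.744, 0.578, 0.7, 0.35, 0.154 → sum = 3.628
V_3 = 3.628 / l_3 = 3.628 / 0.38 = 9.547368… → 9.547

9.547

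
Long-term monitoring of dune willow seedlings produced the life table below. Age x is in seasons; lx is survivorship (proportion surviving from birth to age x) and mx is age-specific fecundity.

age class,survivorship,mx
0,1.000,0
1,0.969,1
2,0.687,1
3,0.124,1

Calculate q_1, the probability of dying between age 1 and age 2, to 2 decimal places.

0.29

q_1 = (l_1 − l_2) / l_1 = (0.969 − 0.687) / 0.969
     = 0.282 / 0.969 = 0.291022… → 0.29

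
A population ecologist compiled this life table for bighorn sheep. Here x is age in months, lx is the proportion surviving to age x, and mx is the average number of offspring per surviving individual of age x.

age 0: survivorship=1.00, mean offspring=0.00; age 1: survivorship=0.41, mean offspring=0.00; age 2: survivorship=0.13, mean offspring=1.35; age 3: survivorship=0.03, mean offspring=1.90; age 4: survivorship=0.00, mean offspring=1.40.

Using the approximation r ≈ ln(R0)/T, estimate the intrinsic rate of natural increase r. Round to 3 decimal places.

R0 = Σ lx·mx = 0 + 0 + 0.1755 + 0.057 + 0 = 0.2325
Σ x·lx·mx = 0.522; T = 0.522/0.2325 = 2.24516…
r ≈ ln(R0)/T = ln(0.2325)/2.24516… = -0.64978… → -0.650

-0.650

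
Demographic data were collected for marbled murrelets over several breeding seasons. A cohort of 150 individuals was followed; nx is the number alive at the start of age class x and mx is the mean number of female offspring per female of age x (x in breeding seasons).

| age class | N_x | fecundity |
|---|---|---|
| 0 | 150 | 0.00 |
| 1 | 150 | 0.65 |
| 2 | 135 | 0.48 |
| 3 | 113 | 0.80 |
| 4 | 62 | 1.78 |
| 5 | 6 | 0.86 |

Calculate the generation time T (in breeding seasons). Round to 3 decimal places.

2.622

lx = nx/n0 = nx/150: 1, 1, 0.9, 0.75333…, 0.41333…, 0.04
lx·mx: 0, 0.65, 0.432, 0.602667…, 0.735733…, 0.0344 → R0 = 2.4548…
x·lx·mx: 0, 0.65, 0.864, 1.808…, 2.942933…, 0.172 → Σ = 6.436933…
T = 6.436933… / 2.4548… = 2.622182… → 2.622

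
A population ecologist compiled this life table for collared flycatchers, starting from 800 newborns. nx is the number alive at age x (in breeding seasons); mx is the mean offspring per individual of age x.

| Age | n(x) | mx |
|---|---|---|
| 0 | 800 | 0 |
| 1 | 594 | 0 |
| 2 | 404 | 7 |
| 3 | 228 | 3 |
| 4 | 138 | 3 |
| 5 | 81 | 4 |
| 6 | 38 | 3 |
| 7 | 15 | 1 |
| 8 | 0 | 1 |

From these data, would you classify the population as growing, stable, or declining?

lx = nx/n0 = nx/800: 1, 0.7425, 0.505, 0.285, 0.1725, 0.10125, 0.0475, 0.01875, 0
R0 = Σ lx·mx = 0 + 0 + 3.535 + 0.855 + 0.5175 + 0.405 + 0.1425 + 0.01875 + 0 = 5.47375
R0 > 1, so the population is growing.

growing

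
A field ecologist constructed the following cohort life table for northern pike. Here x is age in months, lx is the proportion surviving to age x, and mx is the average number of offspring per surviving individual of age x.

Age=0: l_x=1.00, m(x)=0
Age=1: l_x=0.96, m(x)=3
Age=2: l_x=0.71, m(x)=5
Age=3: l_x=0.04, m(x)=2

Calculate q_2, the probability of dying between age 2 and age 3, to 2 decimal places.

q_2 = (l_2 − l_3) / l_2 = (0.71 − 0.04) / 0.71
     = 0.67 / 0.71 = 0.943662… → 0.94

0.94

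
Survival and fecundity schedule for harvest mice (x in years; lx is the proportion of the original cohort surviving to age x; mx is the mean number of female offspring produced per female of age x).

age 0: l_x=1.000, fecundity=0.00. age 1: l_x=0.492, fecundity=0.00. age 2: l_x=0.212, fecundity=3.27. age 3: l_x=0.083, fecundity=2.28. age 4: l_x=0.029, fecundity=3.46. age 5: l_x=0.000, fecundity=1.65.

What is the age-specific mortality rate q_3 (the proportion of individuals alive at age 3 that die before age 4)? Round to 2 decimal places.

0.65

q_3 = (l_3 − l_4) / l_3 = (0.083 − 0.029) / 0.083
     = 0.054 / 0.083 = 0.650602… → 0.65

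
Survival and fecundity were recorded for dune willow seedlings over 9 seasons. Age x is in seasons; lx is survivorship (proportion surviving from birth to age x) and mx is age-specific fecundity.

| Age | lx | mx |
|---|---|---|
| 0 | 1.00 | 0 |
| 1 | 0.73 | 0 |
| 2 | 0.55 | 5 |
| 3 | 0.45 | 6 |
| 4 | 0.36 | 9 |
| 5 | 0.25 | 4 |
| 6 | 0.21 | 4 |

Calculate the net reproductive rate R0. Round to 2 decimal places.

10.53

lx·mx by age: 0, 0, 2.75, 2.7, 3.24, 1, 0.84
R0 = Σ lx·mx = 10.53 → 10.53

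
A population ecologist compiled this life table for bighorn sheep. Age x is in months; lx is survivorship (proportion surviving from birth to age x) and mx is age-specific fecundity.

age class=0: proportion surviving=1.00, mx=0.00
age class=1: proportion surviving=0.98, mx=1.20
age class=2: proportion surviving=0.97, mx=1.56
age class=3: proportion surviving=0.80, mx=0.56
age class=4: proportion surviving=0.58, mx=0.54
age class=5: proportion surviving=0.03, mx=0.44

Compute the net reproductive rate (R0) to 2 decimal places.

3.46

lx·mx by age: 0, 1.176, 1.5132, 0.448, 0.3132, 0.0132
R0 = Σ lx·mx = 3.4636 → 3.46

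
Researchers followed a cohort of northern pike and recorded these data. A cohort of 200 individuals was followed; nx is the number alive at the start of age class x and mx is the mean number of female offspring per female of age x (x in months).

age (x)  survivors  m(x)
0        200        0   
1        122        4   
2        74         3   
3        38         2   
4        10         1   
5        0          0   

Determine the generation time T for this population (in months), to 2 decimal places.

1.51

lx = nx/n0 = nx/200: 1, 0.61, 0.37, 0.19, 0.05, 0
lx·mx: 0, 2.44, 1.11, 0.38, 0.05, 0 → R0 = 3.98
x·lx·mx: 0, 2.44, 2.22, 1.14, 0.2, 0 → Σ = 6
T = 6 / 3.98 = 1.507538… → 1.51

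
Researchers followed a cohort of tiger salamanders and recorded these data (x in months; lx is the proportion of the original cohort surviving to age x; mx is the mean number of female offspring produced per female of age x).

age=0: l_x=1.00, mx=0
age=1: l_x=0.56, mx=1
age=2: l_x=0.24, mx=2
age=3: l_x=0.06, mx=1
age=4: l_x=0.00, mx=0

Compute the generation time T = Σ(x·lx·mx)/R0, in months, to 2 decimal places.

1.55

lx·mx: 0, 0.56, 0.48, 0.06, 0 → R0 = 1.1
x·lx·mx: 0, 0.56, 0.96, 0.18, 0 → Σ = 1.7
T = 1.7 / 1.1 = 1.545455… → 1.55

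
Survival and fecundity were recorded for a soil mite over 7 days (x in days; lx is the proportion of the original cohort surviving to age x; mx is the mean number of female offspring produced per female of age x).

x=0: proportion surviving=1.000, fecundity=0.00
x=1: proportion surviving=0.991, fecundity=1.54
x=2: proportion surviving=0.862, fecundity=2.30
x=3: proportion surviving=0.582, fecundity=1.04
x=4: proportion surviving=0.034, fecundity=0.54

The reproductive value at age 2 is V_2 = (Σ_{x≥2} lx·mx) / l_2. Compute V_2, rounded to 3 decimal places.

lx·mx for x ≥ 2: 1.9826, 0.60528, 0.01836 → sum = 2.60624
V_2 = 2.60624 / l_2 = 2.60624 / 0.862 = 3.02348… → 3.023

3.023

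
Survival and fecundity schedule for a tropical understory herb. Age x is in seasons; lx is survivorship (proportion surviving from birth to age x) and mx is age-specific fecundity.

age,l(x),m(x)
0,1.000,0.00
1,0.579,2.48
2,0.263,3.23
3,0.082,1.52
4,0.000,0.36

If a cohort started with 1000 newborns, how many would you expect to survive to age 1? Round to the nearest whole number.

Expected survivors = N0 · l_1 = 1000 × 0.579 = 579 → 579

579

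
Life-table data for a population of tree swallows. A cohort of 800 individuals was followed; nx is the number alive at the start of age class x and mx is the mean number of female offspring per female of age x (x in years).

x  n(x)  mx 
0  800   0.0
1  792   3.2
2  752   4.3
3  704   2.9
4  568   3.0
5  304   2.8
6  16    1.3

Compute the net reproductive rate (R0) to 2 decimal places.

lx = nx/n0 = nx/800: 1, 0.99, 0.94, 0.88, 0.71, 0.38, 0.02
lx·mx by age: 0, 3.168, 4.042, 2.552, 2.13, 1.064, 0.026
R0 = Σ lx·mx = 12.982 → 12.98

12.98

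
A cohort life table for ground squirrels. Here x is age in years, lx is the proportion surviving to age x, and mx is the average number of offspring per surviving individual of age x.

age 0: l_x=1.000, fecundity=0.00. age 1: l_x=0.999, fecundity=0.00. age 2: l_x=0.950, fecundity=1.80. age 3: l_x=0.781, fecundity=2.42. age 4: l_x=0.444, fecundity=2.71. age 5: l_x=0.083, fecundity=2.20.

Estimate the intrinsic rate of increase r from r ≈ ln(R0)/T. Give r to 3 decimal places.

0.541

R0 = Σ lx·mx = 0 + 0 + 1.71 + 1.89002 + 1.20324 + 0.1826 = 4.98586
Σ x·lx·mx = 14.81602; T = 14.81602/4.98586 = 2.97161…
r ≈ ln(R0)/T = ln(4.98586)/2.97161… = 0.54065… → 0.541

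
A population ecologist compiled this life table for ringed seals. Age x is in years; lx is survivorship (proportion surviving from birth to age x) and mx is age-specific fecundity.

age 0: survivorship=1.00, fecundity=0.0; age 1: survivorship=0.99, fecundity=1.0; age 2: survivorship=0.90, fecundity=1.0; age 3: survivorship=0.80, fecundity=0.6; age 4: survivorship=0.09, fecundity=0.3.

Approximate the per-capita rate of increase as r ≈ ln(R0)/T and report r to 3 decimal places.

0.483

R0 = Σ lx·mx = 0 + 0.99 + 0.9 + 0.48 + 0.027 = 2.397
Σ x·lx·mx = 4.338; T = 4.338/2.397 = 1.80976…
r ≈ ln(R0)/T = ln(2.397)/1.80976… = 0.48306… → 0.483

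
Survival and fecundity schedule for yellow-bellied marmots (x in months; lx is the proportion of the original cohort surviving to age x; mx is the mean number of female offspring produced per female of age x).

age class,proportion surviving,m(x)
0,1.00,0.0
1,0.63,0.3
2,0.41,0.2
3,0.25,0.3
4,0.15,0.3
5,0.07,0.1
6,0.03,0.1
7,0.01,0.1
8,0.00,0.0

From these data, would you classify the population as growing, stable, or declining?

R0 = Σ lx·mx = 0 + 0.189 + 0.082 + 0.075 + 0.045 + 0.007 + 0.003 + 0.001 + 0 = 0.402
R0 < 1, so the population is declining.

declining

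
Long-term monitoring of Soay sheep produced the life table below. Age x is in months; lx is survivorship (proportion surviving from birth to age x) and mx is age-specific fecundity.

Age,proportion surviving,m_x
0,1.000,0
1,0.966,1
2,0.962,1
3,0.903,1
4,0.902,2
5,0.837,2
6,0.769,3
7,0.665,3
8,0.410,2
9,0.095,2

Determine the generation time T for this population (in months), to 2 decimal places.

4.93

lx·mx: 0, 0.966, 0.962, 0.903, 1.804, 1.674, 2.307, 1.995, 0.82, 0.19 → R0 = 11.621
x·lx·mx: 0, 0.966, 1.924, 2.709, 7.216, 8.37, 13.842, 13.965, 6.56, 1.71 → Σ = 57.262
T = 57.262 / 11.621 = 4.927459… → 4.93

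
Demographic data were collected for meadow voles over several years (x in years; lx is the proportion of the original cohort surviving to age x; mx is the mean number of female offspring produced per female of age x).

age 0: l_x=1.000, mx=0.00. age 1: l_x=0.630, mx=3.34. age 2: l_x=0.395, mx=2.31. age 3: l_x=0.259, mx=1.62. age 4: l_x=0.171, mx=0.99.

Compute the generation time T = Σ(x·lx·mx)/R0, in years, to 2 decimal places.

lx·mx: 0, 2.1042, 0.91245, 0.41958, 0.16929 → R0 = 3.60552
x·lx·mx: 0, 2.1042, 1.8249, 1.25874, 0.67716 → Σ = 5.865
T = 5.865 / 3.60552 = 1.626672… → 1.63

1.63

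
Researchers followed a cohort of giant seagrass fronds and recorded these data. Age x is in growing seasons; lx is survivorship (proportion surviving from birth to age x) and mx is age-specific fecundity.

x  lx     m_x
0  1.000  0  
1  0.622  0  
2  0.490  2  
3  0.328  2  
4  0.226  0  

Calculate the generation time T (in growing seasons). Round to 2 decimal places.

2.40

lx·mx: 0, 0, 0.98, 0.656, 0 → R0 = 1.636
x·lx·mx: 0, 0, 1.96, 1.968, 0 → Σ = 3.928
T = 3.928 / 1.636 = 2.400978… → 2.40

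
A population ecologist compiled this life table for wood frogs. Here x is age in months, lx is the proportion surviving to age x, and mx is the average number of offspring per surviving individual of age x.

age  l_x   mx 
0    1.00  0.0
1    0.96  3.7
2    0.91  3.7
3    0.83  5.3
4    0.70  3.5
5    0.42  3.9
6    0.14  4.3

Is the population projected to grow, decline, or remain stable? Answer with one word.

R0 = Σ lx·mx = 0 + 3.552 + 3.367 + 4.399 + 2.45 + 1.638 + 0.602 = 16.008
R0 > 1, so the population is growing.

growing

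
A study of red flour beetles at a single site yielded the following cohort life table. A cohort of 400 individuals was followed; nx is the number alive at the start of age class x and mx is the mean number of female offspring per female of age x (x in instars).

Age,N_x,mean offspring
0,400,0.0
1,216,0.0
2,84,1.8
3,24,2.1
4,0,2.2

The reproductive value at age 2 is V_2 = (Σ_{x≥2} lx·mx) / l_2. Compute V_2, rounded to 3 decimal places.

lx = nx/n0 = nx/400: 1, 0.54, 0.21, 0.06, 0
lx·mx for x ≥ 2: 0.378, 0.126, 0 → sum = 0.504
V_2 = 0.504 / l_2 = 0.504 / 0.21 = 2.4 → 2.400

2.400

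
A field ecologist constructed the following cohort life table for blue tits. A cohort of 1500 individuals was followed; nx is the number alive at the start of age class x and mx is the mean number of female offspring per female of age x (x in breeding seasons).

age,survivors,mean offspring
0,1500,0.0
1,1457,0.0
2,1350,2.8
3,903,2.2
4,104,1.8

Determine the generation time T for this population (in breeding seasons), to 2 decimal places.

2.40

lx = nx/n0 = nx/1500: 1, 0.97133…, 0.9, 0.602, 0.06933…
lx·mx: 0, 0, 2.52, 1.3244, 0.1248… → R0 = 3.9692…
x·lx·mx: 0, 0, 5.04, 3.9732, 0.4992… → Σ = 9.5124…
T = 9.5124… / 3.9692… = 2.396553… → 2.40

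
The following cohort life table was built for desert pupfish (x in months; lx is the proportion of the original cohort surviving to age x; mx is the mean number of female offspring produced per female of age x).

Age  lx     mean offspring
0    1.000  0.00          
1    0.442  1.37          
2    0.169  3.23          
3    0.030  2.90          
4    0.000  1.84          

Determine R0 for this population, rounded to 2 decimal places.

lx·mx by age: 0, 0.60554, 0.54587, 0.087, 0
R0 = Σ lx·mx = 1.23841 → 1.24

1.24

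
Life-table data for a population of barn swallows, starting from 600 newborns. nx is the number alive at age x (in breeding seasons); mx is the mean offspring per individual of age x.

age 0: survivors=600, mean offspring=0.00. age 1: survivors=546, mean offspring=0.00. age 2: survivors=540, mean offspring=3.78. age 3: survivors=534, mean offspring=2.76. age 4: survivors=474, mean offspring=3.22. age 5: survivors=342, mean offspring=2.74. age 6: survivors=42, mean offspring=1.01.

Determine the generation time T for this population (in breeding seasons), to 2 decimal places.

lx = nx/n0 = nx/600: 1, 0.91, 0.9, 0.89, 0.79, 0.57, 0.07
lx·mx: 0, 0, 3.402, 2.4564, 2.5438, 1.5618, 0.0707 → R0 = 10.0347
x·lx·mx: 0, 0, 6.804, 7.3692, 10.1752, 7.809, 0.4242 → Σ = 32.5816
T = 32.5816 / 10.0347 = 3.246893… → 3.25

3.25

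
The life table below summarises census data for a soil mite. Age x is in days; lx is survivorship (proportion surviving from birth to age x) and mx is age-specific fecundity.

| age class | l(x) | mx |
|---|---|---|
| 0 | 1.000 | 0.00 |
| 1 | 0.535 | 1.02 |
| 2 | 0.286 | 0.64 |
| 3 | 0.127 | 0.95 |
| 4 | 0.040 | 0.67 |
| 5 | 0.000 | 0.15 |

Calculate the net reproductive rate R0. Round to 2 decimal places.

lx·mx by age: 0, 0.5457, 0.18304, 0.12065, 0.0268, 0
R0 = Σ lx·mx = 0.87619 → 0.88

0.88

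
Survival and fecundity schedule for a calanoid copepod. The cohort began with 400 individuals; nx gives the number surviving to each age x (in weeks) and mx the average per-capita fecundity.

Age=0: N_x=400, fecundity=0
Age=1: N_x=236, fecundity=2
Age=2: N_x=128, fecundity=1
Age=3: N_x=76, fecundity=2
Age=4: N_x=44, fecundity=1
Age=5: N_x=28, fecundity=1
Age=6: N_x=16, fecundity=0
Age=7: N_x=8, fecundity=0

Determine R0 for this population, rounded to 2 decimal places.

lx = nx/n0 = nx/400: 1, 0.59, 0.32, 0.19, 0.11, 0.07, 0.04, 0.02
lx·mx by age: 0, 1.18, 0.32, 0.38, 0.11, 0.07, 0, 0
R0 = Σ lx·mx = 2.06 → 2.06

2.06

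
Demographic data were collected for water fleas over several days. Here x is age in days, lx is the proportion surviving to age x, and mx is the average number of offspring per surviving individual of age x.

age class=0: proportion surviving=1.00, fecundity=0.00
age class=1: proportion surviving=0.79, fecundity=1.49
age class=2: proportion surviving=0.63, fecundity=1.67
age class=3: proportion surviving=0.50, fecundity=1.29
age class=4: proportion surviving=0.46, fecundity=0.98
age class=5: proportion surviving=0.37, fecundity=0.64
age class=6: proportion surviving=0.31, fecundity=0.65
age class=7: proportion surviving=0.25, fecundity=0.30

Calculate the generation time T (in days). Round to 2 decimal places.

2.59

lx·mx: 0, 1.1771, 1.0521, 0.645, 0.4508, 0.2368, 0.2015, 0.075 → R0 = 3.8383
x·lx·mx: 0, 1.1771, 2.1042, 1.935, 1.8032, 1.184, 1.209, 0.525 → Σ = 9.9375
T = 9.9375 / 3.8383 = 2.589037… → 2.59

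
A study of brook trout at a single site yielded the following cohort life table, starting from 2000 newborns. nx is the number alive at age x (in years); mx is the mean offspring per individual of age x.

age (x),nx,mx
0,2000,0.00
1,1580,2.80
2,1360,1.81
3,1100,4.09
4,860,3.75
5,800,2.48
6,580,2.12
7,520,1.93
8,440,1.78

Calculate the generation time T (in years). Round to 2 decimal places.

lx = nx/n0 = nx/2000: 1, 0.79, 0.68, 0.55, 0.43, 0.4, 0.29, 0.26, 0.22
lx·mx: 0, 2.212, 1.2308, 2.2495, 1.6125, 0.992, 0.6148, 0.5018, 0.3916 → R0 = 9.805
x·lx·mx: 0, 2.212, 2.4616, 6.7485, 6.45, 4.96, 3.6888, 3.5126, 3.1328 → Σ = 33.1663
T = 33.1663 / 9.805 = 3.382591… → 3.38

3.38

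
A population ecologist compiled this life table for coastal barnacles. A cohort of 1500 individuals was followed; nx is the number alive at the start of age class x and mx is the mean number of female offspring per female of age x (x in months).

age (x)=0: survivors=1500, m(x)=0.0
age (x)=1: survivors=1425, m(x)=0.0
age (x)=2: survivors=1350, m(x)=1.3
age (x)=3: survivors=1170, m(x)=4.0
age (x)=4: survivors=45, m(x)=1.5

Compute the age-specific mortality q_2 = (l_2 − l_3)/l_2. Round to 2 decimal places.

lx = nx/n0 = nx/1500: 1, 0.95, 0.9, 0.78, 0.03
q_2 = (l_2 − l_3) / l_2 = (0.9 − 0.78) / 0.9
     = 0.12 / 0.9 = 0.133333… → 0.13

0.13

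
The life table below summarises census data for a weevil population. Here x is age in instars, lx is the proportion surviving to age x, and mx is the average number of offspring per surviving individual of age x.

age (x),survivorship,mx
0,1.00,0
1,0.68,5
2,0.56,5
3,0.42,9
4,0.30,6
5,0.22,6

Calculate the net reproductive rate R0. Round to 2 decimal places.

13.10

lx·mx by age: 0, 3.4, 2.8, 3.78, 1.8, 1.32
R0 = Σ lx·mx = 13.1 → 13.10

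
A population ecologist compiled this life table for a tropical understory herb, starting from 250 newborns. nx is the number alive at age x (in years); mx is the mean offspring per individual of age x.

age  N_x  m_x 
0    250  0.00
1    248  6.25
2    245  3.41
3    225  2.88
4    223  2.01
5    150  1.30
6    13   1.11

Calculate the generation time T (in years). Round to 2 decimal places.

2.17

lx = nx/n0 = nx/250: 1, 0.992, 0.98, 0.9, 0.892, 0.6, 0.052
lx·mx: 0, 6.2, 3.3418, 2.592, 1.79292, 0.78, 0.05772 → R0 = 14.76444
x·lx·mx: 0, 6.2, 6.6836, 7.776, 7.17168, 3.9, 0.34632 → Σ = 32.0776
T = 32.0776 / 14.76444 = 2.172626… → 2.17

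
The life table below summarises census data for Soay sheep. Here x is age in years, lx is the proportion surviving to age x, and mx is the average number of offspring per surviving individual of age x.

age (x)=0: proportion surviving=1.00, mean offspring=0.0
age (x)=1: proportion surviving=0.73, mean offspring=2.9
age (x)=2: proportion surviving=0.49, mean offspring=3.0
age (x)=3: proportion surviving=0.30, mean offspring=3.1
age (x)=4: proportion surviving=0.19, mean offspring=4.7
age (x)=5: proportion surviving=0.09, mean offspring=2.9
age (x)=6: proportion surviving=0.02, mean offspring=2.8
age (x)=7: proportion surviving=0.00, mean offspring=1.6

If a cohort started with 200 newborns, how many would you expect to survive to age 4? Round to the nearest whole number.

Expected survivors = N0 · l_4 = 200 × 0.19 = 38 → 38

38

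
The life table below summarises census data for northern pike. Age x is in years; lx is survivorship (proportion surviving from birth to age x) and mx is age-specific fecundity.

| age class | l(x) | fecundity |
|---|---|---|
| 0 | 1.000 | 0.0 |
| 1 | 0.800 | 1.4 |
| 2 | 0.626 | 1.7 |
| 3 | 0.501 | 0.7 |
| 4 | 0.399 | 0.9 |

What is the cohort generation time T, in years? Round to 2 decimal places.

1.98

lx·mx: 0, 1.12, 1.0642, 0.3507, 0.3591 → R0 = 2.894
x·lx·mx: 0, 1.12, 2.1284, 1.0521, 1.4364 → Σ = 5.7369
T = 5.7369 / 2.894 = 1.982343… → 1.98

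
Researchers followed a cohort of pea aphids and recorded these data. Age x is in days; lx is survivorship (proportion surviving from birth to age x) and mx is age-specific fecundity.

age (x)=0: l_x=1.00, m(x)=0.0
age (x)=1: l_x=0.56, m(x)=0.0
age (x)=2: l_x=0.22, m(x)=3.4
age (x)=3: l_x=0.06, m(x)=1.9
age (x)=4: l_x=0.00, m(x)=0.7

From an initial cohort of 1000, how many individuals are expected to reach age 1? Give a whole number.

Expected survivors = N0 · l_1 = 1000 × 0.56 = 560 → 560

560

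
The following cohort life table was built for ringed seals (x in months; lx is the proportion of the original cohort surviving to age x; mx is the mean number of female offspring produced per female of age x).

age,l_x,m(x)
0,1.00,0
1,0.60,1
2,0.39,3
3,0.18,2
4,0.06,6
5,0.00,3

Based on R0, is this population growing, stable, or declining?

growing

R0 = Σ lx·mx = 0 + 0.6 + 1.17 + 0.36 + 0.36 + 0 = 2.49
R0 > 1, so the population is growing.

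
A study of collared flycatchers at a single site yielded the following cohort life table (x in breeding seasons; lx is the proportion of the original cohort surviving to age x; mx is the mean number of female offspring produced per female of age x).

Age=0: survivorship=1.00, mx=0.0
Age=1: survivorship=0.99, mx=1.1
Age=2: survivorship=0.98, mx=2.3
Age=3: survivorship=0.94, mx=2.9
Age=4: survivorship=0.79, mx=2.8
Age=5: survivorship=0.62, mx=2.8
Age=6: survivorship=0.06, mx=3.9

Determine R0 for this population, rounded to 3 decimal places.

10.251

lx·mx by age: 0, 1.089, 2.254, 2.726, 2.212, 1.736, 0.234
R0 = Σ lx·mx = 10.251 → 10.251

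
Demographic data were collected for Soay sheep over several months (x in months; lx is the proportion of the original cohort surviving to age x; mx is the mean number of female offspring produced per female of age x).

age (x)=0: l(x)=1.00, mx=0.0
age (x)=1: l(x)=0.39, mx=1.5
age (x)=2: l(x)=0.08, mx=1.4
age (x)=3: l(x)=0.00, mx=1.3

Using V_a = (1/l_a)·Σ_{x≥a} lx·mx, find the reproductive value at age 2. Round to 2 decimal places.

1.40

lx·mx for x ≥ 2: 0.112, 0 → sum = 0.112
V_2 = 0.112 / l_2 = 0.112 / 0.08 = 1.4 → 1.40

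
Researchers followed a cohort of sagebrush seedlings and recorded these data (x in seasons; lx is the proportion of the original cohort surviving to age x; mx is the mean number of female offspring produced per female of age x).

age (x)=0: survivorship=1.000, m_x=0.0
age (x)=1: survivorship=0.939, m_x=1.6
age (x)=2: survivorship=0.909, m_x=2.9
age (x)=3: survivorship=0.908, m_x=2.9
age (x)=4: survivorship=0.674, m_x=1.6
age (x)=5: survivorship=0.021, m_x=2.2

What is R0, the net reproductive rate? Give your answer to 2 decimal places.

lx·mx by age: 0, 1.5024, 2.6361, 2.6332, 1.0784, 0.0462
R0 = Σ lx·mx = 7.8963 → 7.90

7.90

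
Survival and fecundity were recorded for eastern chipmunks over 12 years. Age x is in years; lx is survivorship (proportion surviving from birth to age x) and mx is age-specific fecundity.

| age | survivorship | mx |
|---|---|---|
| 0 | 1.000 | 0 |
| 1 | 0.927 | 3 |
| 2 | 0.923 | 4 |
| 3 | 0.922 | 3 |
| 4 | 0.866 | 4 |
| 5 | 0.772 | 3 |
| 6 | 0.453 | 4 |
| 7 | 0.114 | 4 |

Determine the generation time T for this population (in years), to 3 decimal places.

lx·mx: 0, 2.781, 3.692, 2.766, 3.464, 2.316, 1.812, 0.456 → R0 = 17.287
x·lx·mx: 0, 2.781, 7.384, 8.298, 13.856, 11.58, 10.872, 3.192 → Σ = 57.963
T = 57.963 / 17.287 = 3.352982… → 3.353

3.353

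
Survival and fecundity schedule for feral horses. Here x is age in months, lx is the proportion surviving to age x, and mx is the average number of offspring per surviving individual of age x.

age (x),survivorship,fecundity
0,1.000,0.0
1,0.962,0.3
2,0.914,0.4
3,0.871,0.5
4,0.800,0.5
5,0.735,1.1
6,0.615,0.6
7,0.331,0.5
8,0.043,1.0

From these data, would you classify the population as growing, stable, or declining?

R0 = Σ lx·mx = 0 + 0.2886 + 0.3656 + 0.4355 + 0.4 + 0.8085 + 0.369 + 0.1655 + 0.043 = 2.8757
R0 > 1, so the population is growing.

growing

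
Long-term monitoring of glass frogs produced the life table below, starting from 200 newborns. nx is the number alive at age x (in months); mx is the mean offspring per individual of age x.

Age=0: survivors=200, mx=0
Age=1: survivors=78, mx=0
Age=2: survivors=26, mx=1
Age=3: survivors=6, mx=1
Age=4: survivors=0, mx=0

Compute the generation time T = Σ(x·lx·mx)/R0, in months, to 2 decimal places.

lx = nx/n0 = nx/200: 1, 0.39, 0.13, 0.03, 0
lx·mx: 0, 0, 0.13, 0.03, 0 → R0 = 0.16
x·lx·mx: 0, 0, 0.26, 0.09, 0 → Σ = 0.35
T = 0.35 / 0.16 = 2.1875 → 2.19

2.19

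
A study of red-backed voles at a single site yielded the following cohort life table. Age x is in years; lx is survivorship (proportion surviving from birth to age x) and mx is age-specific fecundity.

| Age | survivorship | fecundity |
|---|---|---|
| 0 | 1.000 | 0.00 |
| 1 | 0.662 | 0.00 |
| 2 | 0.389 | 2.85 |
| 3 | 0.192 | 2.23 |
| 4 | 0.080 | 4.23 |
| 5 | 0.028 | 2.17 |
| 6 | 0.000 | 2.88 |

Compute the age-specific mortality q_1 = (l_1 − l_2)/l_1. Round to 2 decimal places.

0.41

q_1 = (l_1 − l_2) / l_1 = (0.662 − 0.389) / 0.662
     = 0.273 / 0.662 = 0.412387… → 0.41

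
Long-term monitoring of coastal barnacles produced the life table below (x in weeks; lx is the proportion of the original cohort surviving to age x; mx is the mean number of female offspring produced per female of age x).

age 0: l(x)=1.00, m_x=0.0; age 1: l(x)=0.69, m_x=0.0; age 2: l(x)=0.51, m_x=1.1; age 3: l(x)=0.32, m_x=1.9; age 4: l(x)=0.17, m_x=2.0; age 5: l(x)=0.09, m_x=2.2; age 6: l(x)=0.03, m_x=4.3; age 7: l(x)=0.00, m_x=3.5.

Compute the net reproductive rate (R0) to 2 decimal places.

1.84

lx·mx by age: 0, 0, 0.561, 0.608, 0.34, 0.198, 0.129, 0
R0 = Σ lx·mx = 1.836 → 1.84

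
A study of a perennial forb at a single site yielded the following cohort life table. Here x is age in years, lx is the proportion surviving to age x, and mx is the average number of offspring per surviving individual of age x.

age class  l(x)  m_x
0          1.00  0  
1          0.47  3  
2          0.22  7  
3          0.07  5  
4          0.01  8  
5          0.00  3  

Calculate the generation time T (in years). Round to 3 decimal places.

1.734

lx·mx: 0, 1.41, 1.54, 0.35, 0.08, 0 → R0 = 3.38
x·lx·mx: 0, 1.41, 3.08, 1.05, 0.32, 0 → Σ = 5.86
T = 5.86 / 3.38 = 1.733728… → 1.734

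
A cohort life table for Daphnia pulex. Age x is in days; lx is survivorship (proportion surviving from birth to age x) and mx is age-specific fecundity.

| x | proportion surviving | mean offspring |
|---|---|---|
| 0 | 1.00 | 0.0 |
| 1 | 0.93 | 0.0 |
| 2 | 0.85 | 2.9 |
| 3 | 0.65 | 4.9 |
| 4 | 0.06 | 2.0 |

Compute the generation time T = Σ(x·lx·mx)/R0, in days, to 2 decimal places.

2.59

lx·mx: 0, 0, 2.465, 3.185, 0.12 → R0 = 5.77
x·lx·mx: 0, 0, 4.93, 9.555, 0.48 → Σ = 14.965
T = 14.965 / 5.77 = 2.593588… → 2.59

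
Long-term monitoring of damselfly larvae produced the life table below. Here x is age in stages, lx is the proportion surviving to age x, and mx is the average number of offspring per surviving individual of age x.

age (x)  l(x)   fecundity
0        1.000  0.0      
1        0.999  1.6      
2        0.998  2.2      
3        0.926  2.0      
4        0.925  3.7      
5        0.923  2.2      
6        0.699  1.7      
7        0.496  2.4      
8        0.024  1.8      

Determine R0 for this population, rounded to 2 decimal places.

lx·mx by age: 0, 1.5984, 2.1956, 1.852, 3.4225, 2.0306, 1.1883, 1.1904, 0.0432
R0 = Σ lx·mx = 13.521 → 13.52

13.52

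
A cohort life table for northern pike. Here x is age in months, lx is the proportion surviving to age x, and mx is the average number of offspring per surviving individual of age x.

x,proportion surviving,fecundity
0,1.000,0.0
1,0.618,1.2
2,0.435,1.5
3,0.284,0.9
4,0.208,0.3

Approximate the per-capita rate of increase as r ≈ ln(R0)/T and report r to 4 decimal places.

R0 = Σ lx·mx = 0 + 0.7416 + 0.6525 + 0.2556 + 0.0624 = 1.7121
Σ x·lx·mx = 3.063; T = 3.063/1.7121 = 1.78903…
r ≈ ln(R0)/T = ln(1.7121)/1.78903… = 0.300565… → 0.3006

0.3006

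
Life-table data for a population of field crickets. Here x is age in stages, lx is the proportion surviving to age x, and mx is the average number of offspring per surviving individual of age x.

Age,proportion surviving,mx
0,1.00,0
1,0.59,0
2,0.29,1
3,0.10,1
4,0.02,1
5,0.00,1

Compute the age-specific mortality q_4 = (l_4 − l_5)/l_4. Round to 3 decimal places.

q_4 = (l_4 − l_5) / l_4 = (0.02 − 0) / 0.02
     = 0.02 / 0.02 = 1 → 1.000

1.000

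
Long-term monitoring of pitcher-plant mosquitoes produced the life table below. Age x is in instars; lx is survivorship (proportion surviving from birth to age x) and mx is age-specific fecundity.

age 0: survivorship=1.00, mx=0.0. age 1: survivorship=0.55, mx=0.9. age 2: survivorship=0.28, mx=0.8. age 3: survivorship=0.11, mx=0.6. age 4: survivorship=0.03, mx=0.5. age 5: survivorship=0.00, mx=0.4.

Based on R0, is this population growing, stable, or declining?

R0 = Σ lx·mx = 0 + 0.495 + 0.224 + 0.066 + 0.015 + 0 = 0.8
R0 < 1, so the population is declining.

declining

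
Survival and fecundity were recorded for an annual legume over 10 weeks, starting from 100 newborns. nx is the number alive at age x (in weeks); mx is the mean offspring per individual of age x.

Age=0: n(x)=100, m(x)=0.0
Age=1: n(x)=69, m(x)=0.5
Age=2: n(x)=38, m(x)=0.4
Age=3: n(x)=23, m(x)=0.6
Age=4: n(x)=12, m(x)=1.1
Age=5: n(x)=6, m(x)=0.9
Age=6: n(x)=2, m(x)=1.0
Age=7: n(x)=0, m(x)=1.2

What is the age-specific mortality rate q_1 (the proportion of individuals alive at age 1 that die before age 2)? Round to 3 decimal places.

lx = nx/n0 = nx/100: 1, 0.69, 0.38, 0.23, 0.12, 0.06, 0.02, 0
q_1 = (l_1 − l_2) / l_1 = (0.69 − 0.38) / 0.69
     = 0.31 / 0.69 = 0.449275… → 0.449

0.449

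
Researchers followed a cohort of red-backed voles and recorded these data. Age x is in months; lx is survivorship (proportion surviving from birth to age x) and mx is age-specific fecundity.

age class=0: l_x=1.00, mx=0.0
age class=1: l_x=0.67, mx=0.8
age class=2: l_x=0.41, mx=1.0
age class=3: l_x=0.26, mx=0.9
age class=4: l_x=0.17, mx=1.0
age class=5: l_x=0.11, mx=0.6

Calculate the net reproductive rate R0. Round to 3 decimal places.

1.416

lx·mx by age: 0, 0.536, 0.41, 0.234, 0.17, 0.066
R0 = Σ lx·mx = 1.416 → 1.416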